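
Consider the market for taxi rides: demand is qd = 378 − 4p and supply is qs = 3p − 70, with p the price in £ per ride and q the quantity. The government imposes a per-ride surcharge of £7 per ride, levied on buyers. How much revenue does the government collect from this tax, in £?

Tax revenue = £770.

Before the tax: set 378 − 4p = 3p − 70 → p* = £64, q* = 122.
With the tax collected from buyers, demand (in seller-price terms) shifts: qd = 378 − 4(p + 7).
New equilibrium: buyers pay £67, sellers receive £60, q = 110. (Wedge: pb − ps = 7.)
Revenue = t · Q = 7 · 110 = £770.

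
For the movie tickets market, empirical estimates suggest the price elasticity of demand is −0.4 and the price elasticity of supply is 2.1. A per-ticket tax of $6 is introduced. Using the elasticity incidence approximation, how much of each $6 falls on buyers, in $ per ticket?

Incidence ratio: buyers' share ≈ εs / (εs + |εd|) = 2.1 / (2.1 + 0.4) = 0.84.
So buyers bear ≈ 0.84 × $6 = $5.04; producers bear $0.96.

Buyers bear ≈ $5.04 per ticket.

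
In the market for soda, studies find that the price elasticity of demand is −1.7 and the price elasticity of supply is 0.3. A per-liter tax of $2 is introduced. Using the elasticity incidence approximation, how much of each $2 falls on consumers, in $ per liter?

Incidence ratio: consumers' share ≈ εs / (εs + |εd|) = 0.3 / (0.3 + 1.7) = 0.15.
So consumers bear ≈ 0.15 × $2 = $0.3; sellers bear $1.7.

Consumers bear ≈ $0.3 per liter.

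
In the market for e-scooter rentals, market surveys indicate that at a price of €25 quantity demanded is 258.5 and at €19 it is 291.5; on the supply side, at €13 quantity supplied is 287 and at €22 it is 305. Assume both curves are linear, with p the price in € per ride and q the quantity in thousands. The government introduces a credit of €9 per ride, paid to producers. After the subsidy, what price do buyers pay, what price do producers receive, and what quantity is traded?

Demand slope: (291.5 − 258.5)/(19 − 25) = -5.5, so qd = 396 − 5.5p.
Supply slope: (305 − 287)/(22 − 13) = 2, so qs = 2p + 261.
Before the subsidy: set 396 − 5.5p = 2p + 261 → p* = €18, q* = 297.
With a per-unit subsidy paid to producers, each receives p + 9 per unit sold, so supply becomes qs = 2(p + 9) + 261.
New equilibrium: buyers pay €15.6, producers receive €24.6, q = 310.2. (Wedge: pb − ps = −9.)

Buyers pay €15.6; producers receive €24.6; quantity = 310.2.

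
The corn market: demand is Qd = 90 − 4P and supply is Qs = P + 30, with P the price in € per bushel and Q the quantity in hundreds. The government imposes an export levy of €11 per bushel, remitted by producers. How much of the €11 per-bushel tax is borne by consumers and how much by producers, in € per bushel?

Without the tax, 90 − 4P = P + 30 gives 5P = 60, so P* = €12 and Q* = 42.
With the tax collected from producers, supply shifts: Qs = (P − 11) + 30.
New equilibrium: consumers pay €14.2, producers receive €3.2, Q = 33.2. (Wedge: Pb − Ps = 11.)
Burden on consumers: €2.2; on producers: €8.8. (They sum to €11.)
The less price-elastic side of the market bears the larger share of a per-unit tax.

Consumers bear €2.2 per bushel; producers bear €8.8 per bushel.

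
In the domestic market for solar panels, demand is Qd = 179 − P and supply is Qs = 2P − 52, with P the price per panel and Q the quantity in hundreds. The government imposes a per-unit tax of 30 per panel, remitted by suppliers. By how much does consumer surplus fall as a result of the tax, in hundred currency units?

Consumer surplus falls by 1840 hundred.

Without the tax, 179 − P = 2P − 52 gives 3P = 231, so P* = 77 and Q* = 102.
With the tax collected from suppliers, supply shifts: Qs = 2(P − 30) − 52.
New equilibrium: buyers pay 97, suppliers receive 67, Q = 82. (Wedge: Pb − Ps = 30.)
ΔCS is the trapezoid between Q = 82 and Q = 102 of height 20: ½ · (102 + 82) · 20 = 1840.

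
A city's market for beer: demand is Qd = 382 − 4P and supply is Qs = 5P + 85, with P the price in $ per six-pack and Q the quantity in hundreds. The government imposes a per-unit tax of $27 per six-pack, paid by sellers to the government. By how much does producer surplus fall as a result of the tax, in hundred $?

Without the tax, 382 − 4P = 5P + 85 gives 9P = 297, so P* = $33 and Q* = 250.
With the tax collected from sellers, supply shifts: Qs = 5(P − 27) + 85.
Solving gives Q = 190 with buyers paying $48 and sellers receiving $21 (the $27 wedge).
ΔPS is the trapezoid between Q = 190 and Q = 250 of height $12: ½ · (250 + 190) · 12 = $2640.

Producer surplus falls by $2640 hundred.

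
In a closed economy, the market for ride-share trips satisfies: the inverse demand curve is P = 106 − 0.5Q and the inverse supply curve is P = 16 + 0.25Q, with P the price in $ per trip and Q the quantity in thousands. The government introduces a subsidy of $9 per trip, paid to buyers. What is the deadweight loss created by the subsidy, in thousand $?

Rewrite in direct form: Qd = 212 − 2P and Qs = 4P − 64.
Without the subsidy, 212 − 2P = 4P − 64 gives 6P = 276, so P* = $46 and Q* = 120.
With a per-unit subsidy paid to buyers, each effectively pays P − 9, so demand becomes Qd = 212 − 2(P − 9).
New equilibrium: buyers pay $40, suppliers receive $49, Q = 132. (Wedge: Pb − Ps = −9.)
Quantity rises by |ΔQ| = |120 − 132| = 12.
DWL = ½ · t · |ΔQ| = ½ · 9 · 12 = $54.

Deadweight loss = $54 thousand.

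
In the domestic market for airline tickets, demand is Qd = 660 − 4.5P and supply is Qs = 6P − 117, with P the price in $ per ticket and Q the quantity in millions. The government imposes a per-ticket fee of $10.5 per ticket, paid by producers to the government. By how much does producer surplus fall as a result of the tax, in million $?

Producer surplus falls by $1410.75 million.

Before the tax: set 660 − 4.5P = 6P − 117 → P* = $74, Q* = 327.
With the tax collected from producers, supply shifts: Qs = 6(P − 10.5) − 117.
New equilibrium: consumers pay $80, producers receive $69.5, Q = 300. (Wedge: Pb − Ps = 10.5.)
ΔPS is the trapezoid between Q = 300 and Q = 327 of height $4.5: ½ · (327 + 300) · 4.5 = $1410.75.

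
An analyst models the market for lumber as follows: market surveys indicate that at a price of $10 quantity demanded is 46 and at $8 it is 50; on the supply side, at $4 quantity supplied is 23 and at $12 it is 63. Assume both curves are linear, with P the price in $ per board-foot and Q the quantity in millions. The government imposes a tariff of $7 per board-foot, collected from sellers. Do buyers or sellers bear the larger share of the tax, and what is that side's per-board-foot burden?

Demand slope: (50 − 46)/(8 − 10) = -2, so Qd = 66 − 2P.
Supply slope: (63 − 23)/(12 − 4) = 5, so Qs = 5P + 3.
Before the tax: set 66 − 2P = 5P + 3 → P* = $9, Q* = 48.
With the tax collected from sellers, supply shifts: Qs = 5(P − 7) + 3.
Solving gives Q = 38 with buyers paying $14 and sellers receiving $7 (the $7 wedge).
Per-board-foot burden: buyers $5, sellers $2.
Buyers take the larger share because demand is less price-elastic here (demand slope 2 vs supply slope 5).
The less price-elastic side of the market bears the larger share of a per-unit tax.

Buyers bear the larger share: $5 per board-foot.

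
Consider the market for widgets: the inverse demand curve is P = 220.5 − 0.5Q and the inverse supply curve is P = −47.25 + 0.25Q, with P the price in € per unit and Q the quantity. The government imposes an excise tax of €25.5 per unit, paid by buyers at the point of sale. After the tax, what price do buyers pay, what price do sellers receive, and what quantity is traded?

Buyers pay €59; sellers receive €33.5; quantity = 323.

Inverting to Q(P) form: Qd = 441 − 2P; Qs = 4P + 189.
Without the tax, 441 − 2P = 4P + 189 gives 6P = 252, so P* = €42 and Q* = 357.
With the tax collected from buyers, demand (in seller-price terms) shifts: Qd = 441 − 2(P + 25.5).
New equilibrium: buyers pay €59, sellers receive €33.5, Q = 323. (Wedge: Pb − Ps = 25.5.)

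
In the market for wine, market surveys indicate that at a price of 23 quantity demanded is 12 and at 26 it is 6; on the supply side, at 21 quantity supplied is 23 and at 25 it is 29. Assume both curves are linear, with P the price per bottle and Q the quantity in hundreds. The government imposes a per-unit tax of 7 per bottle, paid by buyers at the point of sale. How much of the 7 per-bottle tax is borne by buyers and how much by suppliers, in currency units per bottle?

Buyers bear 3 per bottle; suppliers bear 4 per bottle.

Demand slope: (6 − 12)/(26 − 23) = -2, so Qd = 58 − 2P.
Supply slope: (29 − 23)/(25 − 21) = 1.5, so Qs = 1.5P − 8.5.
Before the tax: set 58 − 2P = 1.5P − 8.5 → P* = 19, Q* = 20.
With the tax collected from buyers, demand (in seller-price terms) shifts: Qd = 58 − 2(P + 7).
New equilibrium: buyers pay 22, suppliers receive 15, Q = 14. (Wedge: Pb − Ps = 7.)
Burden on buyers: 3; on suppliers: 4. (They sum to 7.)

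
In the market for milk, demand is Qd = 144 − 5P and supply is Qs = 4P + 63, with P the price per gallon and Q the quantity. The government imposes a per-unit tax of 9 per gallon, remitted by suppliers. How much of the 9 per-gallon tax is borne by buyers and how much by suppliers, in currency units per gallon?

Buyers bear 4 per gallon; suppliers bear 5 per gallon.

Before the tax: set 144 − 5P = 4P + 63 → P* = 9, Q* = 99.
With the tax collected from suppliers, supply shifts: Qs = 4(P − 9) + 63.
Solving gives Q = 79 with buyers paying 13 and suppliers receiving 4 (the 9 wedge).
Burden on buyers: 4; on suppliers: 5. (They sum to 9.)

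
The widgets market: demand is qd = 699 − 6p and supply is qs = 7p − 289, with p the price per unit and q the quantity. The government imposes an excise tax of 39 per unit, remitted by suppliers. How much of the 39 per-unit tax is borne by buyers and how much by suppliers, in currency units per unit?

Before the tax: set 699 − 6p = 7p − 289 → p* = 76, q* = 243.
With the tax collected from suppliers, supply shifts: qs = 7(p − 39) − 289.
Solving gives q = 117 with buyers paying 97 and suppliers receiving 58 (the 39 wedge).
Burden on buyers: 21; on suppliers: 18. (They sum to 39.)

Buyers bear 21 per unit; suppliers bear 18 per unit.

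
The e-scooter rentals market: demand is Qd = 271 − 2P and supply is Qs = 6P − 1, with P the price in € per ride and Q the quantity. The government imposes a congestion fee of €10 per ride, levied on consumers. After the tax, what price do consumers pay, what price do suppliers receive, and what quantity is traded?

Before the tax: set 271 − 2P = 6P − 1 → P* = €34, Q* = 203.
With the tax collected from consumers, demand (in seller-price terms) shifts: Qd = 271 − 2(P + 10).
Solving gives Q = 188 with consumers paying €41.5 and suppliers receiving €31.5 (the €10 wedge).
The less price-elastic side of the market bears the larger share of a per-unit tax.

Consumers pay €41.5; suppliers receive €31.5; quantity = 188.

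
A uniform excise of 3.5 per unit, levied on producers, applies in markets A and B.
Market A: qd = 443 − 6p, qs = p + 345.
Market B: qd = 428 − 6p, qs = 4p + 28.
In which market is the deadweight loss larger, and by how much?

Market A: pre-tax p* = 14, q* = 359; post-tax q = 356; deadweight loss = 5.25.
Market B: pre-tax p* = 40, q* = 188; post-tax q = 179.6; deadweight loss = 14.7.
Difference: 5.25 vs 14.7 → market B is larger by 9.45.

Market B, by 9.45.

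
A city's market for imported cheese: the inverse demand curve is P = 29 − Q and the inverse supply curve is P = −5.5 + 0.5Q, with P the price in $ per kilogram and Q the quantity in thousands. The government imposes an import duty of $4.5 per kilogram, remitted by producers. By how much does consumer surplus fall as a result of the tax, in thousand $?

Consumer surplus falls by $64.5 thousand.

Rewrite in direct form: Qd = 29 − P and Qs = 2P + 11.
Without the tax, 29 − P = 2P + 11 gives 3P = 18, so P* = $6 and Q* = 23.
With the tax collected from producers, supply shifts: Qs = 2(P − 4.5) + 11.
Solving gives Q = 20 with buyers paying $9 and producers receiving $4.5 (the $4.5 wedge).
ΔCS is the trapezoid between Q = 20 and Q = 23 of height $3: ½ · (23 + 20) · 3 = $64.5.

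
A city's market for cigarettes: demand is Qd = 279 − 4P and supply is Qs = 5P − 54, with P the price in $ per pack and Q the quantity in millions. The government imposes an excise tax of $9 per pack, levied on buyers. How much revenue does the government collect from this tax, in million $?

Tax revenue = $999 million.

Without the tax, 279 − 4P = 5P − 54 gives 9P = 333, so P* = $37 and Q* = 131.
With the tax collected from buyers, demand (in seller-price terms) shifts: Qd = 279 − 4(P + 9).
New equilibrium: buyers pay $42, sellers receive $33, Q = 111. (Wedge: Pb − Ps = 9.)
Revenue = t · Q = 9 · 111 = $999.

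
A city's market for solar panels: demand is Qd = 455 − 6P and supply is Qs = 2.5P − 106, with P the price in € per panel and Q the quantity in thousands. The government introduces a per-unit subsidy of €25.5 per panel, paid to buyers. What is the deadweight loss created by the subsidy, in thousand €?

Before the subsidy: set 455 − 6P = 2.5P − 106 → P* = €66, Q* = 59.
With a per-unit subsidy paid to buyers, each effectively pays P − 25.5, so demand becomes Qd = 455 − 6(P − 25.5).
Solving gives Q = 104 with buyers paying €58.5 and producers receiving €84 (the €25.5 wedge).
Quantity rises by |ΔQ| = |59 − 104| = 45.
DWL = ½ · t · |ΔQ| = ½ · 25.5 · 45 = €573.75.

Deadweight loss = €573.75 thousand.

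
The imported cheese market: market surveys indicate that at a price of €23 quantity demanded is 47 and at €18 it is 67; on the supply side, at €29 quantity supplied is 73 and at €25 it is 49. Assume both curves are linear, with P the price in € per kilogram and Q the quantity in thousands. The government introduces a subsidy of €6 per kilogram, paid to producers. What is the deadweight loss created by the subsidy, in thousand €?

Demand slope: (67 − 47)/(18 − 23) = -4, so Qd = 139 − 4P.
Supply slope: (49 − 73)/(25 − 29) = 6, so Qs = 6P − 101.
Before the subsidy: set 139 − 4P = 6P − 101 → P* = €24, Q* = 43.
With a per-unit subsidy paid to producers, each receives P + 6 per unit sold, so supply becomes Qs = 6(P + 6) − 101.
New equilibrium: consumers pay €20.4, producers receive €26.4, Q = 57.4. (Wedge: Pb − Ps = −6.)
Quantity rises by |ΔQ| = |43 − 57.4| = 14.4.
DWL = ½ · t · |ΔQ| = ½ · 6 · 14.4 = €43.2.

Deadweight loss = €43.2 thousand.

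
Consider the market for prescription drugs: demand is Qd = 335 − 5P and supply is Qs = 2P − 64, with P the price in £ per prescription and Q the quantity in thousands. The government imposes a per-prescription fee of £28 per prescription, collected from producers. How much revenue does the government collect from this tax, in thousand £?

Tax revenue = £280 thousand.

Without the tax, 335 − 5P = 2P − 64 gives 7P = 399, so P* = £57 and Q* = 50.
With the tax collected from producers, supply shifts: Qs = 2(P − 28) − 64.
Solving gives Q = 10 with consumers paying £65 and producers receiving £37 (the £28 wedge).
Revenue = t · Q = 28 · 10 = £280.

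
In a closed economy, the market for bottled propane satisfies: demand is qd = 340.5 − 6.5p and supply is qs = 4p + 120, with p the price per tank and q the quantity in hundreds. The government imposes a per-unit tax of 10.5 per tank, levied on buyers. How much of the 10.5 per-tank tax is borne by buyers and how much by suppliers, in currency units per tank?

Buyers bear 4 per tank; suppliers bear 6.5 per tank.

Without the tax, 340.5 − 6.5p = 4p + 120 gives 10.5p = 220.5, so p* = 21 and q* = 204.
With the tax collected from buyers, demand (in seller-price terms) shifts: qd = 340.5 − 6.5(p + 10.5).
New equilibrium: buyers pay 25, suppliers receive 14.5, q = 178. (Wedge: pb − ps = 10.5.)
Burden on buyers: 4; on suppliers: 6.5. (They sum to 10.5.)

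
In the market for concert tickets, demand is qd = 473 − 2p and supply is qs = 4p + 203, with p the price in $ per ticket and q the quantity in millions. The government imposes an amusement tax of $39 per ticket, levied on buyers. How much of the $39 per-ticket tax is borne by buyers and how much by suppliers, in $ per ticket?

Buyers bear $26 per ticket; suppliers bear $13 per ticket.

Without the tax, 473 − 2p = 4p + 203 gives 6p = 270, so p* = $45 and q* = 383.
With the tax collected from buyers, demand (in seller-price terms) shifts: qd = 473 − 2(p + 39).
New equilibrium: buyers pay $71, suppliers receive $32, q = 331. (Wedge: pb − ps = 39.)
Burden on buyers: $26; on suppliers: $13. (They sum to $39.)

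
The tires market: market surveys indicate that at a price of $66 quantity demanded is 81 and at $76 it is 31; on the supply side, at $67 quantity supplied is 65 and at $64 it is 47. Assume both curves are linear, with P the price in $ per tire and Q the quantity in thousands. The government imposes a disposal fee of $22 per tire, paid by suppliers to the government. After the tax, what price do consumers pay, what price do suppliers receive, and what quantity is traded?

Consumers pay $80; suppliers receive $58; quantity = 11.

Demand slope: (31 − 81)/(76 − 66) = -5, so Qd = 411 − 5P.
Supply slope: (47 − 65)/(64 − 67) = 6, so Qs = 6P − 337.
Before the tax: set 411 − 5P = 6P − 337 → P* = $68, Q* = 71.
With the tax collected from suppliers, supply shifts: Qs = 6(P − 22) − 337.
New equilibrium: consumers pay $80, suppliers receive $58, Q = 11. (Wedge: Pb − Ps = 22.)
The less price-elastic side of the market bears the larger share of a per-unit tax.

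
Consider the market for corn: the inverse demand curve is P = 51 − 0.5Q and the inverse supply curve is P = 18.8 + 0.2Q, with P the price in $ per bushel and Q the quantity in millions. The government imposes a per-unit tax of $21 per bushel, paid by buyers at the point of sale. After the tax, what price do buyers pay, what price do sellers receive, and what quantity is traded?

Buyers pay $43; sellers receive $22; quantity = 16.

Inverting to Q(P) form: Qd = 102 − 2P; Qs = 5P − 94.
Without the tax, 102 − 2P = 5P − 94 gives 7P = 196, so P* = $28 and Q* = 46.
With the tax collected from buyers, demand (in seller-price terms) shifts: Qd = 102 − 2(P + 21).
New equilibrium: buyers pay $43, sellers receive $22, Q = 16. (Wedge: Pb − Ps = 21.)
The less price-elastic side of the market bears the larger share of a per-unit tax.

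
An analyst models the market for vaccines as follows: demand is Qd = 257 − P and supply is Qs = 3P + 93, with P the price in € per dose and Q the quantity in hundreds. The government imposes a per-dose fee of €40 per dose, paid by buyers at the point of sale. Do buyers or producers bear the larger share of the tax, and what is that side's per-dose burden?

Before the tax: set 257 − P = 3P + 93 → P* = €41, Q* = 216.
With the tax collected from buyers, demand (in seller-price terms) shifts: Qd = 257 − (P + 40).
New equilibrium: buyers pay €71, producers receive €31, Q = 186. (Wedge: Pb − Ps = 40.)
Per-dose burden: buyers €30, producers €10.
Buyers take the larger share because demand is less price-elastic here (demand slope 1 vs supply slope 3).

Buyers bear the larger share: €30 per dose.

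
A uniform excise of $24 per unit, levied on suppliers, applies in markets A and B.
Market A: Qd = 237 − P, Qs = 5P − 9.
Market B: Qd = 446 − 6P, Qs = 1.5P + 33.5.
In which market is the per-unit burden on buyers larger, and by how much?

Market A: pre-tax P* = $41, Q* = 196; post-tax Q = 176; per-unit burden on buyers = $20.
Market B: pre-tax P* = $55, Q* = 116; post-tax Q = 87.2; per-unit burden on buyers = $4.8.
Difference: $20 vs $4.8 → market A is larger by $15.2.

Market A, by $15.2.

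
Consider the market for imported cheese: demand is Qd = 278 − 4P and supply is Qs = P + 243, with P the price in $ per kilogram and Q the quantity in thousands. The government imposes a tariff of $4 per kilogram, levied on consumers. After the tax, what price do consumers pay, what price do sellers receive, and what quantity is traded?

Before the tax: set 278 − 4P = P + 243 → P* = $7, Q* = 250.
With the tax collected from consumers, demand (in seller-price terms) shifts: Qd = 278 − 4(P + 4).
Solving gives Q = 246.8 with consumers paying $7.8 and sellers receiving $3.8 (the $4 wedge).

Consumers pay $7.8; sellers receive $3.8; quantity = 246.8.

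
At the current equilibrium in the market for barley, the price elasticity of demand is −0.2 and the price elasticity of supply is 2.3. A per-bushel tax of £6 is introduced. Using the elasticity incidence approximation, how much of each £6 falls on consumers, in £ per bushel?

Consumers bear ≈ £5.52 per bushel.

Incidence ratio: consumers' share ≈ εs / (εs + |εd|) = 2.3 / (2.3 + 0.2) = 0.92.
So consumers bear ≈ 0.92 × £6 = £5.52; producers bear £0.48.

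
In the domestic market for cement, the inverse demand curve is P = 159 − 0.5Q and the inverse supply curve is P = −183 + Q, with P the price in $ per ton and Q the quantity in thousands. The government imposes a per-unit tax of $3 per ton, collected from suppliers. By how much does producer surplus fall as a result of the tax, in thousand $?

Rewrite in direct form: Qd = 318 − 2P and Qs = P + 183.
Without the tax, 318 − 2P = P + 183 gives 3P = 135, so P* = $45 and Q* = 228.
With the tax collected from suppliers, supply shifts: Qs = (P − 3) + 183.
New equilibrium: consumers pay $46, suppliers receive $43, Q = 226. (Wedge: Pb − Ps = 3.)
ΔPS is the trapezoid between Q = 226 and Q = 228 of height $2: ½ · (228 + 226) · 2 = $454.

Producer surplus falls by $454 thousand.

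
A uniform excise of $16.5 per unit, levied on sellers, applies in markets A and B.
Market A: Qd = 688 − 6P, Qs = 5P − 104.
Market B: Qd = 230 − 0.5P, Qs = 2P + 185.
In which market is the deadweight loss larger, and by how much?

Market A, by $316.8.

Market A: pre-tax P* = $72, Q* = 256; post-tax Q = 211; deadweight loss = $371.25.
Market B: pre-tax P* = $18, Q* = 221; post-tax Q = 214.4; deadweight loss = $54.45.
Difference: $371.25 vs $54.45 → market A is larger by $316.8.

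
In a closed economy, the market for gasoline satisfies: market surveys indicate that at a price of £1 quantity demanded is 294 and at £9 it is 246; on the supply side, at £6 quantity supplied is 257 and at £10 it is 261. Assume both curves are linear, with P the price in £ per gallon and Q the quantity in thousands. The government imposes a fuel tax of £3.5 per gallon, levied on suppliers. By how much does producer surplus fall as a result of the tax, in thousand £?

Producer surplus falls by £769.5 thousand.

Demand slope: (246 − 294)/(9 − 1) = -6, so Qd = 300 − 6P.
Supply slope: (261 − 257)/(10 − 6) = 1, so Qs = P + 251.
Without the tax, 300 − 6P = P + 251 gives 7P = 49, so P* = £7 and Q* = 258.
With the tax collected from suppliers, supply shifts: Qs = (P − 3.5) + 251.
New equilibrium: buyers pay £7.5, suppliers receive £4, Q = 255. (Wedge: Pb − Ps = 3.5.)
ΔPS is the trapezoid between Q = 255 and Q = 258 of height £3: ½ · (258 + 255) · 3 = £769.5.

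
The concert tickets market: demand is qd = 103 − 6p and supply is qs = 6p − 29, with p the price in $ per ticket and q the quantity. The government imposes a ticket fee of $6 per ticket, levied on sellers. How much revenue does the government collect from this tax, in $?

Tax revenue = $114.

Without the tax, 103 − 6p = 6p − 29 gives 12p = 132, so p* = $11 and q* = 37.
With the tax collected from sellers, supply shifts: qs = 6(p − 6) − 29.
New equilibrium: consumers pay $14, sellers receive $8, q = 19. (Wedge: pb − ps = 6.)
Revenue = t · Q = 6 · 19 = $114.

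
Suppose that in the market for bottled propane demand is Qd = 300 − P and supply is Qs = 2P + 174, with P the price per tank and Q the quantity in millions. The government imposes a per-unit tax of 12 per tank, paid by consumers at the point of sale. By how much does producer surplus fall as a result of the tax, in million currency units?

Producer surplus falls by 1016 million.

Before the tax: set 300 − P = 2P + 174 → P* = 42, Q* = 258.
With the tax collected from consumers, demand (in seller-price terms) shifts: Qd = 300 − (P + 12).
New equilibrium: consumers pay 50, suppliers receive 38, Q = 250. (Wedge: Pb − Ps = 12.)
ΔPS is the trapezoid between Q = 250 and Q = 258 of height 4: ½ · (258 + 250) · 4 = 1016.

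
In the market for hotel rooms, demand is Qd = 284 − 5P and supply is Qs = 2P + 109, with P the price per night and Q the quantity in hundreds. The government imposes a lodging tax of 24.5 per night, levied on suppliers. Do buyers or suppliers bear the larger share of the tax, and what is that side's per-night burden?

Before the tax: set 284 − 5P = 2P + 109 → P* = 25, Q* = 159.
With the tax collected from suppliers, supply shifts: Qs = 2(P − 24.5) + 109.
New equilibrium: buyers pay 32, suppliers receive 7.5, Q = 124. (Wedge: Pb − Ps = 24.5.)
Per-night burden: buyers 7, suppliers 17.5.
Suppliers take the larger share because supply is less price-elastic here (demand slope 5 vs supply slope 2).

Suppliers bear the larger share: 17.5 per night.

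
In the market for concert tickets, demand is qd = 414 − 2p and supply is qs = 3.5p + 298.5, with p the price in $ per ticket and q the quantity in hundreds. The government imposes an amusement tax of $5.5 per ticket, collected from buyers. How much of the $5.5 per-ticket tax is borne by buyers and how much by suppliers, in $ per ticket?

Before the tax: set 414 − 2p = 3.5p + 298.5 → p* = $21, q* = 372.
With the tax collected from buyers, demand (in seller-price terms) shifts: qd = 414 − 2(p + 5.5).
New equilibrium: buyers pay $24.5, suppliers receive $19, q = 365. (Wedge: pb − ps = 5.5.)
Burden on buyers: $3.5; on suppliers: $2. (They sum to $5.5.)

Buyers bear $3.5 per ticket; suppliers bear $2 per ticket.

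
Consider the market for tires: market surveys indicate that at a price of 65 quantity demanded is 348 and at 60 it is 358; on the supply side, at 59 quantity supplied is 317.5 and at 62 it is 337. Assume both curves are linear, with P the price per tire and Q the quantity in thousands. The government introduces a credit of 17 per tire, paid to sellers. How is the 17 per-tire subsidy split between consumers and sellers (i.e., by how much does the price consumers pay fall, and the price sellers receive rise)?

Demand slope: (358 − 348)/(60 − 65) = -2, so Qd = 478 − 2P.
Supply slope: (337 − 317.5)/(62 − 59) = 6.5, so Qs = 6.5P − 66.
Before the subsidy: set 478 − 2P = 6.5P − 66 → P* = 64, Q* = 350.
With a per-unit subsidy paid to sellers, each receives P + 17 per unit sold, so supply becomes Qs = 6.5(P + 17) − 66.
Solving gives Q = 376 with consumers paying 51 and sellers receiving 68 (the 17 wedge).
Gain to consumers: 13; to sellers: 4. (They sum to 17.)

Consumers gain 13 per tire; sellers gain 4 per tire.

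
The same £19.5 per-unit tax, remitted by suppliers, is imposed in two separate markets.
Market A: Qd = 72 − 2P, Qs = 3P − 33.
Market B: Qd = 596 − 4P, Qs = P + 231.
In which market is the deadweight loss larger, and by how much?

Market A, by £76.05.

Market A: pre-tax P* = £21, Q* = 30; post-tax Q = 6.6; deadweight loss = £228.15.
Market B: pre-tax P* = £73, Q* = 304; post-tax Q = 288.4; deadweight loss = £152.1.
Difference: £228.15 vs £152.1 → market A is larger by £76.05.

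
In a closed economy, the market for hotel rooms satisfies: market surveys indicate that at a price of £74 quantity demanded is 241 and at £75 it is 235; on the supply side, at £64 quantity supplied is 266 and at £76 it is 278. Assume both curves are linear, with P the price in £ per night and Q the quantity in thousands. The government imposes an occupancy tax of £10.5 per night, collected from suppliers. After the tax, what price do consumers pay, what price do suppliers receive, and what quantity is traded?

Consumers pay £70.5; suppliers receive £60; quantity = 262.

Demand slope: (235 − 241)/(75 − 74) = -6, so Qd = 685 − 6P.
Supply slope: (278 − 266)/(76 − 64) = 1, so Qs = P + 202.
Without the tax, 685 − 6P = P + 202 gives 7P = 483, so P* = £69 and Q* = 271.
With the tax collected from suppliers, supply shifts: Qs = (P − 10.5) + 202.
Solving gives Q = 262 with consumers paying £70.5 and suppliers receiving £60 (the £10.5 wedge).
The less price-elastic side of the market bears the larger share of a per-unit tax.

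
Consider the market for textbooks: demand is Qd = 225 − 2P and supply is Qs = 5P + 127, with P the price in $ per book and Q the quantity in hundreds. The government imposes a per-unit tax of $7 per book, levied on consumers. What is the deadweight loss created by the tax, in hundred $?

Deadweight loss = $35 hundred.

Before the tax: set 225 − 2P = 5P + 127 → P* = $14, Q* = 197.
With the tax collected from consumers, demand (in seller-price terms) shifts: Qd = 225 − 2(P + 7).
New equilibrium: consumers pay $19, suppliers receive $12, Q = 187. (Wedge: Pb − Ps = 7.)
Quantity falls by |ΔQ| = |197 − 187| = 10.
DWL = ½ · t · |ΔQ| = ½ · 7 · 10 = $35.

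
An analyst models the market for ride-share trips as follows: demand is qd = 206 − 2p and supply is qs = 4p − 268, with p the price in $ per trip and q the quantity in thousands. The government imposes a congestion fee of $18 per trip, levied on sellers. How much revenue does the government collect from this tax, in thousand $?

Without the tax, 206 − 2p = 4p − 268 gives 6p = 474, so p* = $79 and q* = 48.
With the tax collected from sellers, supply shifts: qs = 4(p − 18) − 268.
New equilibrium: buyers pay $91, sellers receive $73, q = 24. (Wedge: pb − ps = 18.)
Revenue = t · Q = 18 · 24 = $432.

Tax revenue = $432 thousand.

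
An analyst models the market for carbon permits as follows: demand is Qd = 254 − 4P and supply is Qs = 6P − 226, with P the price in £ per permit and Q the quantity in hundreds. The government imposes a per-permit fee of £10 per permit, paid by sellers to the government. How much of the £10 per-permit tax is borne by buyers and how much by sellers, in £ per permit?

Buyers bear £6 per permit; sellers bear £4 per permit.

Before the tax: set 254 − 4P = 6P − 226 → P* = £48, Q* = 62.
With the tax collected from sellers, supply shifts: Qs = 6(P − 10) − 226.
Solving gives Q = 38 with buyers paying £54 and sellers receiving £44 (the £10 wedge).
Burden on buyers: £6; on sellers: £4. (They sum to £10.)
The less price-elastic side of the market bears the larger share of a per-unit tax.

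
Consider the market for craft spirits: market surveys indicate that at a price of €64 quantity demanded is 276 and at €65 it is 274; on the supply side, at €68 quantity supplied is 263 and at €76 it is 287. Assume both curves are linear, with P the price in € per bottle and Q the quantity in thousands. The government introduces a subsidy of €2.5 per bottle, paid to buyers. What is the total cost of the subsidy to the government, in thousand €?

Government outlay = €672.5 thousand.

Demand slope: (274 − 276)/(65 − 64) = -2, so Qd = 404 − 2P.
Supply slope: (287 − 263)/(76 − 68) = 3, so Qs = 3P + 59.
Without the subsidy, 404 − 2P = 3P + 59 gives 5P = 345, so P* = €69 and Q* = 266.
With a per-unit subsidy paid to buyers, each effectively pays P − 2.5, so demand becomes Qd = 404 − 2(P − 2.5).
Solving gives Q = 269 with buyers paying €67.5 and producers receiving €70 (the €2.5 wedge).
Outlay = t · Q = 2.5 · 269 = €672.5.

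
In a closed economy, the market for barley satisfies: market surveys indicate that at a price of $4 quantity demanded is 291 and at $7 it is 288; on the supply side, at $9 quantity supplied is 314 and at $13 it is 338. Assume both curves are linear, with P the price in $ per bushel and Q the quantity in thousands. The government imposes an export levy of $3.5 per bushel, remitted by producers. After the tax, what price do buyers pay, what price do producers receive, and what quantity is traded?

Buyers pay $8; producers receive $4.5; quantity = 287.

Demand slope: (288 − 291)/(7 − 4) = -1, so Qd = 295 − P.
Supply slope: (338 − 314)/(13 − 9) = 6, so Qs = 6P + 260.
Without the tax, 295 − P = 6P + 260 gives 7P = 35, so P* = $5 and Q* = 290.
With the tax collected from producers, supply shifts: Qs = 6(P − 3.5) + 260.
Solving gives Q = 287 with buyers paying $8 and producers receiving $4.5 (the $3.5 wedge).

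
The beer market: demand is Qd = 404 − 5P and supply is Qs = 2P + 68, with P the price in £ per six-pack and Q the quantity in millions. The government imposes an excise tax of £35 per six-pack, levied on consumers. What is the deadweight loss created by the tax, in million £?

Before the tax: set 404 − 5P = 2P + 68 → P* = £48, Q* = 164.
With the tax collected from consumers, demand (in seller-price terms) shifts: Qd = 404 − 5(P + 35).
Solving gives Q = 114 with consumers paying £58 and producers receiving £23 (the £35 wedge).
Quantity falls by |ΔQ| = |164 − 114| = 50.
DWL = ½ · t · |ΔQ| = ½ · 35 · 50 = £875.

Deadweight loss = £875 million.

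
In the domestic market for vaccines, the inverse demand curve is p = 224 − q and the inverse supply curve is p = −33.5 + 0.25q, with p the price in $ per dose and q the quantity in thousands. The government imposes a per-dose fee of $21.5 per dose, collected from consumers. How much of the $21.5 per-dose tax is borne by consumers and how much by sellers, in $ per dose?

Rewrite in direct form: qd = 224 − p and qs = 4p + 134.
Without the tax, 224 − p = 4p + 134 gives 5p = 90, so p* = $18 and q* = 206.
With the tax collected from consumers, demand (in seller-price terms) shifts: qd = 224 − (p + 21.5).
Solving gives q = 188.8 with consumers paying $35.2 and sellers receiving $13.7 (the $21.5 wedge).
Burden on consumers: $17.2; on sellers: $4.3. (They sum to $21.5.)
The less price-elastic side of the market bears the larger share of a per-unit tax.

Consumers bear $17.2 per dose; sellers bear $4.3 per dose.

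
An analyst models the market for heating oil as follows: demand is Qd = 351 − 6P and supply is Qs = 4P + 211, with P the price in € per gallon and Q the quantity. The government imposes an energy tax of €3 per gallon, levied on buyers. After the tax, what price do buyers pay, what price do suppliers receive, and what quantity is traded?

Without the tax, 351 − 6P = 4P + 211 gives 10P = 140, so P* = €14 and Q* = 267.
With the tax collected from buyers, demand (in seller-price terms) shifts: Qd = 351 − 6(P + 3).
Solving gives Q = 259.8 with buyers paying €15.2 and suppliers receiving €12.2 (the €3 wedge).
The less price-elastic side of the market bears the larger share of a per-unit tax.

Buyers pay €15.2; suppliers receive €12.2; quantity = 259.8.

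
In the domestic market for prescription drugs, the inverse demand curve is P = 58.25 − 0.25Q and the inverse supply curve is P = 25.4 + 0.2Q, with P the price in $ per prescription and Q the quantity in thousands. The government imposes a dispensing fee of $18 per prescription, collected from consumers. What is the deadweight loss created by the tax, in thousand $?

Rewrite in direct form: Qd = 233 − 4P and Qs = 5P − 127.
Before the tax: set 233 − 4P = 5P − 127 → P* = $40, Q* = 73.
With the tax collected from consumers, demand (in seller-price terms) shifts: Qd = 233 − 4(P + 18).
New equilibrium: consumers pay $50, producers receive $32, Q = 33. (Wedge: Pb − Ps = 18.)
Quantity falls by |ΔQ| = |73 − 33| = 40.
DWL = ½ · t · |ΔQ| = ½ · 18 · 40 = $360.

Deadweight loss = $360 thousand.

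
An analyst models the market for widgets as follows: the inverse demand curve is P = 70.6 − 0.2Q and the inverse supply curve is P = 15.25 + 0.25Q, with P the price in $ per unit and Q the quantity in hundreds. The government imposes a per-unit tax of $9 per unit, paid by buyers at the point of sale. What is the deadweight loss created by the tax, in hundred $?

Deadweight loss = $90 hundred.

Rewrite in direct form: Qd = 353 − 5P and Qs = 4P − 61.
Before the tax: set 353 − 5P = 4P − 61 → P* = $46, Q* = 123.
With the tax collected from buyers, demand (in seller-price terms) shifts: Qd = 353 − 5(P + 9).
Solving gives Q = 103 with buyers paying $50 and suppliers receiving $41 (the $9 wedge).
Quantity falls by |ΔQ| = |123 − 103| = 20.
DWL = ½ · t · |ΔQ| = ½ · 9 · 20 = $90.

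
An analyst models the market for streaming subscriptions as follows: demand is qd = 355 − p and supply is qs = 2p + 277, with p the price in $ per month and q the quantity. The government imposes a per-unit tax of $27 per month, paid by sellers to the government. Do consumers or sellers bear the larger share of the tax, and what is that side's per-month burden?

Consumers bear the larger share: $18 per month.

Without the tax, 355 − p = 2p + 277 gives 3p = 78, so p* = $26 and q* = 329.
With the tax collected from sellers, supply shifts: qs = 2(p − 27) + 277.
New equilibrium: consumers pay $44, sellers receive $17, q = 311. (Wedge: pb − ps = 27.)
Per-month burden: consumers $18, sellers $9.
Consumers take the larger share because demand is less price-elastic here (demand slope 1 vs supply slope 2).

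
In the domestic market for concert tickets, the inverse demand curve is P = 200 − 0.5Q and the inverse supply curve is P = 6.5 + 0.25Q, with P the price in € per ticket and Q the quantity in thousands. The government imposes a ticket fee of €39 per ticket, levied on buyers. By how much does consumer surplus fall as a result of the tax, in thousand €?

Consumer surplus falls by €6032 thousand.

Inverting to Q(P) form: Qd = 400 − 2P; Qs = 4P − 26.
Before the tax: set 400 − 2P = 4P − 26 → P* = €71, Q* = 258.
With the tax collected from buyers, demand (in seller-price terms) shifts: Qd = 400 − 2(P + 39).
Solving gives Q = 206 with buyers paying €97 and producers receiving €58 (the €39 wedge).
ΔCS is the trapezoid between Q = 206 and Q = 258 of height €26: ½ · (258 + 206) · 26 = €6032.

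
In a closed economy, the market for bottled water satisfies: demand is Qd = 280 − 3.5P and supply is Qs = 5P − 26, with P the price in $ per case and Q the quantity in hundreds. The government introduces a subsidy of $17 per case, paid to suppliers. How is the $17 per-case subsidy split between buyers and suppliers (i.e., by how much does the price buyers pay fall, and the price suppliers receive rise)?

Buyers gain $10 per case; suppliers gain $7 per case.

Without the subsidy, 280 − 3.5P = 5P − 26 gives 8.5P = 306, so P* = $36 and Q* = 154.
With a per-unit subsidy paid to suppliers, each receives P + 17 per unit sold, so supply becomes Qs = 5(P + 17) − 26.
New equilibrium: buyers pay $26, suppliers receive $43, Q = 189. (Wedge: Pb − Ps = −17.)
Gain to buyers: $10; to suppliers: $7. (They sum to $17.)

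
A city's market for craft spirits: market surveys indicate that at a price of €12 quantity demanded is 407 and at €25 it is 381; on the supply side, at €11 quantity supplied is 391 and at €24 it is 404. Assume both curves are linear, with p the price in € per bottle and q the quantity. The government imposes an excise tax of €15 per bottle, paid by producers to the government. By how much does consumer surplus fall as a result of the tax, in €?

Consumer surplus falls by €1960.

Demand slope: (381 − 407)/(25 − 12) = -2, so qd = 431 − 2p.
Supply slope: (404 − 391)/(24 − 11) = 1, so qs = p + 380.
Before the tax: set 431 − 2p = p + 380 → p* = €17, q* = 397.
With the tax collected from producers, supply shifts: qs = (p − 15) + 380.
Solving gives q = 387 with consumers paying €22 and producers receiving €7 (the €15 wedge).
ΔCS is the trapezoid between Q = 387 and Q = 397 of height €5: ½ · (397 + 387) · 5 = €1960.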